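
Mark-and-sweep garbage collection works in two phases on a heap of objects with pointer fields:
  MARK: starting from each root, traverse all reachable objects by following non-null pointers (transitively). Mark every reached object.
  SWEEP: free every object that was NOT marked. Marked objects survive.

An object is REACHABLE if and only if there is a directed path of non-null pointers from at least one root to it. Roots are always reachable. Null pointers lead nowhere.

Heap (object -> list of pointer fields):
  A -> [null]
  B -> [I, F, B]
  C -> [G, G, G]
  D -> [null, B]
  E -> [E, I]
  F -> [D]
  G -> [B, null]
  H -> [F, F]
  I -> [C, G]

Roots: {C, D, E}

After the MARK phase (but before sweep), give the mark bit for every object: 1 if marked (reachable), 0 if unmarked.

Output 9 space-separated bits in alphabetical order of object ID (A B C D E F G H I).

Roots: C D E
Mark C: refs=G G G, marked=C
Mark D: refs=null B, marked=C D
Mark E: refs=E I, marked=C D E
Mark G: refs=B null, marked=C D E G
Mark B: refs=I F B, marked=B C D E G
Mark I: refs=C G, marked=B C D E G I
Mark F: refs=D, marked=B C D E F G I
Unmarked (collected): A H

Answer: 0 1 1 1 1 1 1 0 1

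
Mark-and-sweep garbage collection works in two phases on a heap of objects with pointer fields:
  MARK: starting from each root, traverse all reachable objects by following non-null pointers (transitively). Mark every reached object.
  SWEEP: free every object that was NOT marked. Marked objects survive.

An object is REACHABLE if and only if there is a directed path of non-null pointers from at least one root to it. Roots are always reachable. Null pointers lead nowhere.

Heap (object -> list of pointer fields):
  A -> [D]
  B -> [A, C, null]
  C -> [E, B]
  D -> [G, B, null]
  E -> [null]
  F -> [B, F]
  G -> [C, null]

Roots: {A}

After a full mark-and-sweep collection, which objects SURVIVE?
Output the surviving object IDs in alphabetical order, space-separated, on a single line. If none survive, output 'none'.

Answer: A B C D E G

Derivation:
Roots: A
Mark A: refs=D, marked=A
Mark D: refs=G B null, marked=A D
Mark G: refs=C null, marked=A D G
Mark B: refs=A C null, marked=A B D G
Mark C: refs=E B, marked=A B C D G
Mark E: refs=null, marked=A B C D E G
Unmarked (collected): F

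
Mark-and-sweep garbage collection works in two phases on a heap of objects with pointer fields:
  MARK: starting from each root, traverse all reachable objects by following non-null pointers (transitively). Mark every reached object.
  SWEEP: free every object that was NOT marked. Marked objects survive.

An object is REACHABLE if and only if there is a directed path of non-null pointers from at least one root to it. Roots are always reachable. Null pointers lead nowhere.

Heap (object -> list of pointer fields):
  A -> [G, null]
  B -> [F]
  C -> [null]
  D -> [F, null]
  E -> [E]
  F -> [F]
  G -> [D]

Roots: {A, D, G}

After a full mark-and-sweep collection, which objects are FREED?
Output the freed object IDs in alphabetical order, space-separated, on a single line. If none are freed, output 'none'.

Roots: A D G
Mark A: refs=G null, marked=A
Mark D: refs=F null, marked=A D
Mark G: refs=D, marked=A D G
Mark F: refs=F, marked=A D F G
Unmarked (collected): B C E

Answer: B C E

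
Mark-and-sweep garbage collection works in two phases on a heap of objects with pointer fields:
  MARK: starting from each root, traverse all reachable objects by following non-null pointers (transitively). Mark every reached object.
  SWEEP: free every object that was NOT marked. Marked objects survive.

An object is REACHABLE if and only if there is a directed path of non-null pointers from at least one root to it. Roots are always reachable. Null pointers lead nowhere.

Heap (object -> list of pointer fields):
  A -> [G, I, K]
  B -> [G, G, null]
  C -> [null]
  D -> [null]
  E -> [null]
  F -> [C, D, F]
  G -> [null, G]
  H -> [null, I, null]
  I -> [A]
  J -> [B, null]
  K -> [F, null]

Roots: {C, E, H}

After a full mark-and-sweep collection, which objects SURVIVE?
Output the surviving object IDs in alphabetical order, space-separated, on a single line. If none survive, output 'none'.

Answer: A C D E F G H I K

Derivation:
Roots: C E H
Mark C: refs=null, marked=C
Mark E: refs=null, marked=C E
Mark H: refs=null I null, marked=C E H
Mark I: refs=A, marked=C E H I
Mark A: refs=G I K, marked=A C E H I
Mark G: refs=null G, marked=A C E G H I
Mark K: refs=F null, marked=A C E G H I K
Mark F: refs=C D F, marked=A C E F G H I K
Mark D: refs=null, marked=A C D E F G H I K
Unmarked (collected): B J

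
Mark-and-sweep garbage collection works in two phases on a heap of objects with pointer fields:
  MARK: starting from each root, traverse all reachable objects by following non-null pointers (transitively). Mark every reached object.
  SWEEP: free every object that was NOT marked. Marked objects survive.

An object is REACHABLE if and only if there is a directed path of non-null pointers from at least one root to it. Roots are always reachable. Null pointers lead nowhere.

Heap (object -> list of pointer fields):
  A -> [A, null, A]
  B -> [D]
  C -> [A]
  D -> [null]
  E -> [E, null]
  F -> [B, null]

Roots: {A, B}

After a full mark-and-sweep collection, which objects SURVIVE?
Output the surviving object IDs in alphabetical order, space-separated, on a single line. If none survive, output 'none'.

Answer: A B D

Derivation:
Roots: A B
Mark A: refs=A null A, marked=A
Mark B: refs=D, marked=A B
Mark D: refs=null, marked=A B D
Unmarked (collected): C E F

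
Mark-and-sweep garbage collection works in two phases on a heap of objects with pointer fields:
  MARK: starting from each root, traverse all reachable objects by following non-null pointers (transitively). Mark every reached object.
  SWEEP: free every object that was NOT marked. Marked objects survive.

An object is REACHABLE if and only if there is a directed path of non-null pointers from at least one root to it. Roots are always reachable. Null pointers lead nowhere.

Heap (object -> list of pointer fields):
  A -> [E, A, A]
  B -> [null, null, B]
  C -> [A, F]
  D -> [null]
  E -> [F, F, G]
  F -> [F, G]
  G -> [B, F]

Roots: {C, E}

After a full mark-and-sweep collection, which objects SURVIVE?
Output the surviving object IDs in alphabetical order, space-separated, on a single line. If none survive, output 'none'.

Answer: A B C E F G

Derivation:
Roots: C E
Mark C: refs=A F, marked=C
Mark E: refs=F F G, marked=C E
Mark A: refs=E A A, marked=A C E
Mark F: refs=F G, marked=A C E F
Mark G: refs=B F, marked=A C E F G
Mark B: refs=null null B, marked=A B C E F G
Unmarked (collected): D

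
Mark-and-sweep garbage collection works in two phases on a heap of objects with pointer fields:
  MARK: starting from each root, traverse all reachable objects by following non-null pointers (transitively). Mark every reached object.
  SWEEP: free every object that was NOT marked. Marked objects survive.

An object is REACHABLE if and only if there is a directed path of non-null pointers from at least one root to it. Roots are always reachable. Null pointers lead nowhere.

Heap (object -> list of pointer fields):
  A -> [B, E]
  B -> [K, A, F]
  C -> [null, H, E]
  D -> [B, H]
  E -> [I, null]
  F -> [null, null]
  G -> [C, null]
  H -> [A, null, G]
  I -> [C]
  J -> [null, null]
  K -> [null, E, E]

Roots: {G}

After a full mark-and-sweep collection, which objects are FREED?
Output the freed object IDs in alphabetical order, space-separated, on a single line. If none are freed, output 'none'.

Roots: G
Mark G: refs=C null, marked=G
Mark C: refs=null H E, marked=C G
Mark H: refs=A null G, marked=C G H
Mark E: refs=I null, marked=C E G H
Mark A: refs=B E, marked=A C E G H
Mark I: refs=C, marked=A C E G H I
Mark B: refs=K A F, marked=A B C E G H I
Mark K: refs=null E E, marked=A B C E G H I K
Mark F: refs=null null, marked=A B C E F G H I K
Unmarked (collected): D J

Answer: D J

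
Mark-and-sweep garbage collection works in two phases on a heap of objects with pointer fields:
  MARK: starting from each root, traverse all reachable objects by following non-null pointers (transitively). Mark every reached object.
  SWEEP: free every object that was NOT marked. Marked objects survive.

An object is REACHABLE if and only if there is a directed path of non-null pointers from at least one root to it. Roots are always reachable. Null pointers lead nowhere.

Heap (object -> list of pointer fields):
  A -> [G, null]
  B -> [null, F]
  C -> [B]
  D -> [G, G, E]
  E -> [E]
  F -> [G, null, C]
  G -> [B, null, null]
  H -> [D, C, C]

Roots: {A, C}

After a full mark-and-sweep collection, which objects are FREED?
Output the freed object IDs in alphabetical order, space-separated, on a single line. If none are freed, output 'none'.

Answer: D E H

Derivation:
Roots: A C
Mark A: refs=G null, marked=A
Mark C: refs=B, marked=A C
Mark G: refs=B null null, marked=A C G
Mark B: refs=null F, marked=A B C G
Mark F: refs=G null C, marked=A B C F G
Unmarked (collected): D E H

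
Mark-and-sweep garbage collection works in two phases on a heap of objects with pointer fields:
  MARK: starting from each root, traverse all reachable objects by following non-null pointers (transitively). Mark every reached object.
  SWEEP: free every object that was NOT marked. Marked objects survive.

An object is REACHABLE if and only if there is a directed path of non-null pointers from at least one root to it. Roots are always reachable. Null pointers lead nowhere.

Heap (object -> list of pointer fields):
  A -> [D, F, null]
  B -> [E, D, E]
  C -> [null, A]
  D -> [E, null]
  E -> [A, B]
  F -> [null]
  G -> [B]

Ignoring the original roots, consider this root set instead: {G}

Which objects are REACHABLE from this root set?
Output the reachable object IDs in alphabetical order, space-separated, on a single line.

Roots: G
Mark G: refs=B, marked=G
Mark B: refs=E D E, marked=B G
Mark E: refs=A B, marked=B E G
Mark D: refs=E null, marked=B D E G
Mark A: refs=D F null, marked=A B D E G
Mark F: refs=null, marked=A B D E F G
Unmarked (collected): C

Answer: A B D E F G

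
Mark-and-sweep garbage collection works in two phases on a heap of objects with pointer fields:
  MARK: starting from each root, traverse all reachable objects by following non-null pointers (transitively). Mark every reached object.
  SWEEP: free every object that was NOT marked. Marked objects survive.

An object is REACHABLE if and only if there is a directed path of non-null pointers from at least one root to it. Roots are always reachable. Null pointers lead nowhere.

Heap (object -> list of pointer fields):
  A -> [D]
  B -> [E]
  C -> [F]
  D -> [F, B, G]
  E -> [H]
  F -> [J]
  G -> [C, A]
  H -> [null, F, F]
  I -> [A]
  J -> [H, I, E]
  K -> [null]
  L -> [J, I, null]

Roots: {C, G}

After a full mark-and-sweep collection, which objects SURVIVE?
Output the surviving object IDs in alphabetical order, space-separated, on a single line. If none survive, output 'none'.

Answer: A B C D E F G H I J

Derivation:
Roots: C G
Mark C: refs=F, marked=C
Mark G: refs=C A, marked=C G
Mark F: refs=J, marked=C F G
Mark A: refs=D, marked=A C F G
Mark J: refs=H I E, marked=A C F G J
Mark D: refs=F B G, marked=A C D F G J
Mark H: refs=null F F, marked=A C D F G H J
Mark I: refs=A, marked=A C D F G H I J
Mark E: refs=H, marked=A C D E F G H I J
Mark B: refs=E, marked=A B C D E F G H I J
Unmarked (collected): K L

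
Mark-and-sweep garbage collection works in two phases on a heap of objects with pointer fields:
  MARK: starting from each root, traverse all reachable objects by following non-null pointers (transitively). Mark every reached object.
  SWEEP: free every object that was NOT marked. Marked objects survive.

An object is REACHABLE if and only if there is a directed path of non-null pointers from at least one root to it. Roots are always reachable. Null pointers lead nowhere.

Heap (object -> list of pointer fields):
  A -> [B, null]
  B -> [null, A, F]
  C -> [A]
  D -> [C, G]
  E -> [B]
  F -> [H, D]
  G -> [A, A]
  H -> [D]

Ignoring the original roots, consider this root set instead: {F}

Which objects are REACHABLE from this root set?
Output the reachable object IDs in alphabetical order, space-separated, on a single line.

Roots: F
Mark F: refs=H D, marked=F
Mark H: refs=D, marked=F H
Mark D: refs=C G, marked=D F H
Mark C: refs=A, marked=C D F H
Mark G: refs=A A, marked=C D F G H
Mark A: refs=B null, marked=A C D F G H
Mark B: refs=null A F, marked=A B C D F G H
Unmarked (collected): E

Answer: A B C D F G H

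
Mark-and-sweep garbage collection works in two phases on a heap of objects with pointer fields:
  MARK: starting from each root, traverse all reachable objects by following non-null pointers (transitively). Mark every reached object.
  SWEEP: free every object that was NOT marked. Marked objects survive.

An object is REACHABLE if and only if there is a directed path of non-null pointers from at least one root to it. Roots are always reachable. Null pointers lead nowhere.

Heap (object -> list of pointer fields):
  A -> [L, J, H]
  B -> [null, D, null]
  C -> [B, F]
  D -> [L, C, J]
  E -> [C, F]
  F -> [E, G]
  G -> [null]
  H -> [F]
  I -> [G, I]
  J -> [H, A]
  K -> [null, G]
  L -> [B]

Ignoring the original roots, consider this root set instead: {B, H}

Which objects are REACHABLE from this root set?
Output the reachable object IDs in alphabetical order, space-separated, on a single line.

Answer: A B C D E F G H J L

Derivation:
Roots: B H
Mark B: refs=null D null, marked=B
Mark H: refs=F, marked=B H
Mark D: refs=L C J, marked=B D H
Mark F: refs=E G, marked=B D F H
Mark L: refs=B, marked=B D F H L
Mark C: refs=B F, marked=B C D F H L
Mark J: refs=H A, marked=B C D F H J L
Mark E: refs=C F, marked=B C D E F H J L
Mark G: refs=null, marked=B C D E F G H J L
Mark A: refs=L J H, marked=A B C D E F G H J L
Unmarked (collected): I K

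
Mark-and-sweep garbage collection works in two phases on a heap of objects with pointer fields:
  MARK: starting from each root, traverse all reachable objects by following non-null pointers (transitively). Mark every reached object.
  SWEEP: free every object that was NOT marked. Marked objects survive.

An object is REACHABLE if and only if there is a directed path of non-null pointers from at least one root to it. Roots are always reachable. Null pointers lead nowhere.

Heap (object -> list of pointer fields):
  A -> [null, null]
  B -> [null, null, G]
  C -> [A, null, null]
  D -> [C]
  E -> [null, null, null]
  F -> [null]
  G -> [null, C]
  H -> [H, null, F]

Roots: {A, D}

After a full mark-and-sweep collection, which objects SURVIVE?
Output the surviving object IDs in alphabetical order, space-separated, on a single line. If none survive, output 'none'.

Answer: A C D

Derivation:
Roots: A D
Mark A: refs=null null, marked=A
Mark D: refs=C, marked=A D
Mark C: refs=A null null, marked=A C D
Unmarked (collected): B E F G H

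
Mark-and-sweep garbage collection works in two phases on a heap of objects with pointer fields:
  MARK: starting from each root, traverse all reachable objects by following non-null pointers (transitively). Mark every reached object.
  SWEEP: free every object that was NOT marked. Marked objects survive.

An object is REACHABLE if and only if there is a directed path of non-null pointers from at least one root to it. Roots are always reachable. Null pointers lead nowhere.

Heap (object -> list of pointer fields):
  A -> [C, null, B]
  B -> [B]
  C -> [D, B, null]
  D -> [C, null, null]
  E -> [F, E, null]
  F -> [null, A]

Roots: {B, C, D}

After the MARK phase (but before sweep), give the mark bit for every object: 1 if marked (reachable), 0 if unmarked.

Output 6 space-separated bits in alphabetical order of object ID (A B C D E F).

Roots: B C D
Mark B: refs=B, marked=B
Mark C: refs=D B null, marked=B C
Mark D: refs=C null null, marked=B C D
Unmarked (collected): A E F

Answer: 0 1 1 1 0 0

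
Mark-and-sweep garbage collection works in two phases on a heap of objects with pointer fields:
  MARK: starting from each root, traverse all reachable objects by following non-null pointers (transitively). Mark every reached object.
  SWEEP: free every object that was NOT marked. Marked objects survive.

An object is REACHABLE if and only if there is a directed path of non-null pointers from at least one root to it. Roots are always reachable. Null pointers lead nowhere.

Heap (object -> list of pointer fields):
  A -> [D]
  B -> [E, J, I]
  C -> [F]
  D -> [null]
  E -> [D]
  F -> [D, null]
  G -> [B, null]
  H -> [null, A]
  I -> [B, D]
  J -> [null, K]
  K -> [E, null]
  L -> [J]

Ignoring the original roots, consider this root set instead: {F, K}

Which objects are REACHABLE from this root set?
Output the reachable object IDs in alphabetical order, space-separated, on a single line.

Answer: D E F K

Derivation:
Roots: F K
Mark F: refs=D null, marked=F
Mark K: refs=E null, marked=F K
Mark D: refs=null, marked=D F K
Mark E: refs=D, marked=D E F K
Unmarked (collected): A B C G H I J L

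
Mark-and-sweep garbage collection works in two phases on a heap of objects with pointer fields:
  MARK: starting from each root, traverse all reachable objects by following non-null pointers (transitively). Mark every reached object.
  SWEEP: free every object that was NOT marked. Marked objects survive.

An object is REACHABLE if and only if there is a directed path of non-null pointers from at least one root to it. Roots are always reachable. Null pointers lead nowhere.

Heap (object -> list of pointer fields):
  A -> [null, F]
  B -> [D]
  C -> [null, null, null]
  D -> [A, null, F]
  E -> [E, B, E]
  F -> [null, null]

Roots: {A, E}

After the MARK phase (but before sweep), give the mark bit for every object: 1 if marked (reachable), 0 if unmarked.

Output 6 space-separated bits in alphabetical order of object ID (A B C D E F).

Answer: 1 1 0 1 1 1

Derivation:
Roots: A E
Mark A: refs=null F, marked=A
Mark E: refs=E B E, marked=A E
Mark F: refs=null null, marked=A E F
Mark B: refs=D, marked=A B E F
Mark D: refs=A null F, marked=A B D E F
Unmarked (collected): C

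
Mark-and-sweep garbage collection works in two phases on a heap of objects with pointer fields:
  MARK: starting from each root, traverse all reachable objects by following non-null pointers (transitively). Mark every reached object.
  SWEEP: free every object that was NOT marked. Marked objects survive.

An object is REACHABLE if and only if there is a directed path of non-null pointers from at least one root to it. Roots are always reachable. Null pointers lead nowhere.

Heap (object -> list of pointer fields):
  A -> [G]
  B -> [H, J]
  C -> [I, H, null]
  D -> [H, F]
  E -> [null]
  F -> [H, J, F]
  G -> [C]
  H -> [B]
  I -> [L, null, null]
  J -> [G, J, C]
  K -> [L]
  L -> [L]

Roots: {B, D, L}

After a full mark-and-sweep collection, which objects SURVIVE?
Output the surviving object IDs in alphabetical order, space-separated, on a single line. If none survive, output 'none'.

Roots: B D L
Mark B: refs=H J, marked=B
Mark D: refs=H F, marked=B D
Mark L: refs=L, marked=B D L
Mark H: refs=B, marked=B D H L
Mark J: refs=G J C, marked=B D H J L
Mark F: refs=H J F, marked=B D F H J L
Mark G: refs=C, marked=B D F G H J L
Mark C: refs=I H null, marked=B C D F G H J L
Mark I: refs=L null null, marked=B C D F G H I J L
Unmarked (collected): A E K

Answer: B C D F G H I J L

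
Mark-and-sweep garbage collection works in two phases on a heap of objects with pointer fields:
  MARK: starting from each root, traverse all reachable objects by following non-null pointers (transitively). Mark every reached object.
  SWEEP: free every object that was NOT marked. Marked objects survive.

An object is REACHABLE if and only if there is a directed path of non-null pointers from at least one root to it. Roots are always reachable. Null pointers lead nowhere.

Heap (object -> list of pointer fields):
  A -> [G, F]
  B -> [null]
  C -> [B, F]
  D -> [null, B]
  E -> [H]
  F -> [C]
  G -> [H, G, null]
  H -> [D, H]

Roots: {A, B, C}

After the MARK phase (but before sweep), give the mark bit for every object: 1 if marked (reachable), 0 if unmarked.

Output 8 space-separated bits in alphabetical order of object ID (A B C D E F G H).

Roots: A B C
Mark A: refs=G F, marked=A
Mark B: refs=null, marked=A B
Mark C: refs=B F, marked=A B C
Mark G: refs=H G null, marked=A B C G
Mark F: refs=C, marked=A B C F G
Mark H: refs=D H, marked=A B C F G H
Mark D: refs=null B, marked=A B C D F G H
Unmarked (collected): E

Answer: 1 1 1 1 0 1 1 1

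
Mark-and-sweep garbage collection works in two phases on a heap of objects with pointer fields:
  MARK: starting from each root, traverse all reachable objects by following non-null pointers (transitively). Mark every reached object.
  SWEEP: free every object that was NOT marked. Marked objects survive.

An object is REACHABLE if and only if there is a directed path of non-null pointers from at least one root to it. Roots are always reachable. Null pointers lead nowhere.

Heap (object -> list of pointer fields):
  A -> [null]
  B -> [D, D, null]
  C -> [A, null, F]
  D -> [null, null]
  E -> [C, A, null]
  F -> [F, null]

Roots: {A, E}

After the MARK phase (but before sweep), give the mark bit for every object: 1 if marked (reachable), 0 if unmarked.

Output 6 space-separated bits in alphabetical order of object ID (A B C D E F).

Roots: A E
Mark A: refs=null, marked=A
Mark E: refs=C A null, marked=A E
Mark C: refs=A null F, marked=A C E
Mark F: refs=F null, marked=A C E F
Unmarked (collected): B D

Answer: 1 0 1 0 1 1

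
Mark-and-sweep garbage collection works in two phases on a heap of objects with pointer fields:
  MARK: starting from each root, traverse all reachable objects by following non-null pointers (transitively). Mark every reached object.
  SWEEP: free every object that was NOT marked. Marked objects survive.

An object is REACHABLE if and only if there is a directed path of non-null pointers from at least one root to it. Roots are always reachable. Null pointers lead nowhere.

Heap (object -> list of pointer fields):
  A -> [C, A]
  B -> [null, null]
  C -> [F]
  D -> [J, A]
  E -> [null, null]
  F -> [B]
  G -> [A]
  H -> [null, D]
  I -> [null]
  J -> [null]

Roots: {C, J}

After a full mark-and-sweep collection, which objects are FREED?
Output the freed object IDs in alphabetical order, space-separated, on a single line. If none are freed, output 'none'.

Roots: C J
Mark C: refs=F, marked=C
Mark J: refs=null, marked=C J
Mark F: refs=B, marked=C F J
Mark B: refs=null null, marked=B C F J
Unmarked (collected): A D E G H I

Answer: A D E G H I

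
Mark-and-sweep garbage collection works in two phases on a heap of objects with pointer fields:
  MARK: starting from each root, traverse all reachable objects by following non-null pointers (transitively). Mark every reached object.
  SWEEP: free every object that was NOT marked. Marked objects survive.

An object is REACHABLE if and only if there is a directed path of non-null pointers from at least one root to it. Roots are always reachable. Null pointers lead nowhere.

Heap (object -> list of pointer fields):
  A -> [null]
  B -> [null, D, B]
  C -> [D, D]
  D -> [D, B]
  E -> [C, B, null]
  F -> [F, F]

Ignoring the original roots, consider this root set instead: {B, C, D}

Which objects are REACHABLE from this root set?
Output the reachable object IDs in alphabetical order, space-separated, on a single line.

Answer: B C D

Derivation:
Roots: B C D
Mark B: refs=null D B, marked=B
Mark C: refs=D D, marked=B C
Mark D: refs=D B, marked=B C D
Unmarked (collected): A E F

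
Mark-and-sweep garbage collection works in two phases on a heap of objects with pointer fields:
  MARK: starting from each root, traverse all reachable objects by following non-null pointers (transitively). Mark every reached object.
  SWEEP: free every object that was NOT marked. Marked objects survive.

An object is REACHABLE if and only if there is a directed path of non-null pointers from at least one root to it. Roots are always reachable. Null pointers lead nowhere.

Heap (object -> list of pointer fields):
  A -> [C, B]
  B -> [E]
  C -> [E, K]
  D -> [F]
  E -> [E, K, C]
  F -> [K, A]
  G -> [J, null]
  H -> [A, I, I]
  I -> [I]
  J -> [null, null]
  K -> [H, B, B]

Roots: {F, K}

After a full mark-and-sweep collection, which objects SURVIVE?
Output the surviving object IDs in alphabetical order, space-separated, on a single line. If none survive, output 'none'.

Roots: F K
Mark F: refs=K A, marked=F
Mark K: refs=H B B, marked=F K
Mark A: refs=C B, marked=A F K
Mark H: refs=A I I, marked=A F H K
Mark B: refs=E, marked=A B F H K
Mark C: refs=E K, marked=A B C F H K
Mark I: refs=I, marked=A B C F H I K
Mark E: refs=E K C, marked=A B C E F H I K
Unmarked (collected): D G J

Answer: A B C E F H I K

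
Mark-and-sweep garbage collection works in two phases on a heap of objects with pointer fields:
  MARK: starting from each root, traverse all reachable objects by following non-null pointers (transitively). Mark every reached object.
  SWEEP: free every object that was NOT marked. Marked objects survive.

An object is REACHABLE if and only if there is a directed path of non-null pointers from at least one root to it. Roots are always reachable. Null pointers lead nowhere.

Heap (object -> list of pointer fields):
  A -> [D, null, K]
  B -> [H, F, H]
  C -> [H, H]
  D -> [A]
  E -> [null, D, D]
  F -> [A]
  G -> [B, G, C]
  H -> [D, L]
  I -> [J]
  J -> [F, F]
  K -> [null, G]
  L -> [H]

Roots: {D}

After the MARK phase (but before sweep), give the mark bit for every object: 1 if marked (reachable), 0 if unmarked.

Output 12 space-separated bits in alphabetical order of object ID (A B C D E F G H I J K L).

Roots: D
Mark D: refs=A, marked=D
Mark A: refs=D null K, marked=A D
Mark K: refs=null G, marked=A D K
Mark G: refs=B G C, marked=A D G K
Mark B: refs=H F H, marked=A B D G K
Mark C: refs=H H, marked=A B C D G K
Mark H: refs=D L, marked=A B C D G H K
Mark F: refs=A, marked=A B C D F G H K
Mark L: refs=H, marked=A B C D F G H K L
Unmarked (collected): E I J

Answer: 1 1 1 1 0 1 1 1 0 0 1 1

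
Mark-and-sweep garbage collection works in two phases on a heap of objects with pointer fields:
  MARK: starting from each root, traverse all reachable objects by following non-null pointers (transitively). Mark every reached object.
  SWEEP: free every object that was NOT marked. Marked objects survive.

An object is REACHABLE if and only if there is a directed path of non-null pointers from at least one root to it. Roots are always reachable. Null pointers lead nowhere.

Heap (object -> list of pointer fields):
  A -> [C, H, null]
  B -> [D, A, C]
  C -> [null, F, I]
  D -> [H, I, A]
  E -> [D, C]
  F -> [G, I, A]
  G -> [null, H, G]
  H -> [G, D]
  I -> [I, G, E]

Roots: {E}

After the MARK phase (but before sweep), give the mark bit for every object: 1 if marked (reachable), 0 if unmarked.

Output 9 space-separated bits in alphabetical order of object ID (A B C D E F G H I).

Answer: 1 0 1 1 1 1 1 1 1

Derivation:
Roots: E
Mark E: refs=D C, marked=E
Mark D: refs=H I A, marked=D E
Mark C: refs=null F I, marked=C D E
Mark H: refs=G D, marked=C D E H
Mark I: refs=I G E, marked=C D E H I
Mark A: refs=C H null, marked=A C D E H I
Mark F: refs=G I A, marked=A C D E F H I
Mark G: refs=null H G, marked=A C D E F G H I
Unmarked (collected): B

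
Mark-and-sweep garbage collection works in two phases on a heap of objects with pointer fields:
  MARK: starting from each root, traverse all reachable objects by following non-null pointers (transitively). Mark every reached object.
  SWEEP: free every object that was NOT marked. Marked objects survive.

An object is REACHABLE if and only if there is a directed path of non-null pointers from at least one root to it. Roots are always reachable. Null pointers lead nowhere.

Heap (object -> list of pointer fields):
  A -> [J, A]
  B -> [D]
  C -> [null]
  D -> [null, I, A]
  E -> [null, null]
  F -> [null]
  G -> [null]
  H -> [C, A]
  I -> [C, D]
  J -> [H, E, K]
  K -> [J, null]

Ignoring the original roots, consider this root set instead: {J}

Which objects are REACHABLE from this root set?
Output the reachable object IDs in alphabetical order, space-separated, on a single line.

Answer: A C E H J K

Derivation:
Roots: J
Mark J: refs=H E K, marked=J
Mark H: refs=C A, marked=H J
Mark E: refs=null null, marked=E H J
Mark K: refs=J null, marked=E H J K
Mark C: refs=null, marked=C E H J K
Mark A: refs=J A, marked=A C E H J K
Unmarked (collected): B D F G I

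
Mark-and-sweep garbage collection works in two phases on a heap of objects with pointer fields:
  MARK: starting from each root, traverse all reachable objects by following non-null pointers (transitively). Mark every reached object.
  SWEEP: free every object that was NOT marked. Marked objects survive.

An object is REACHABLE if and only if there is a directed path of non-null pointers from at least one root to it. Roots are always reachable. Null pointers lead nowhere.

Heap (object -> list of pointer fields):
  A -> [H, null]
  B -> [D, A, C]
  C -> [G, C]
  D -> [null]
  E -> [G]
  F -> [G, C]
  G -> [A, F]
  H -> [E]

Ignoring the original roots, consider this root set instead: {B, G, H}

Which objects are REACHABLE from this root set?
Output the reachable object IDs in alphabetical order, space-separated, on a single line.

Roots: B G H
Mark B: refs=D A C, marked=B
Mark G: refs=A F, marked=B G
Mark H: refs=E, marked=B G H
Mark D: refs=null, marked=B D G H
Mark A: refs=H null, marked=A B D G H
Mark C: refs=G C, marked=A B C D G H
Mark F: refs=G C, marked=A B C D F G H
Mark E: refs=G, marked=A B C D E F G H
Unmarked (collected): (none)

Answer: A B C D E F G H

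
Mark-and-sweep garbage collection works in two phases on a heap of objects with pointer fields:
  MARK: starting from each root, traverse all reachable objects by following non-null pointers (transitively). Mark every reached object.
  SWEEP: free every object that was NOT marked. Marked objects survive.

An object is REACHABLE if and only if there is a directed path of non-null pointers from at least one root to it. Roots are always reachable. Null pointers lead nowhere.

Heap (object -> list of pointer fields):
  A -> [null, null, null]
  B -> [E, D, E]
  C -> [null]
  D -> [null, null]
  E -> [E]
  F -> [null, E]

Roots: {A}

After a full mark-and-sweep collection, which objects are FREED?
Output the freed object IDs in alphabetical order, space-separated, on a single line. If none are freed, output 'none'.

Roots: A
Mark A: refs=null null null, marked=A
Unmarked (collected): B C D E F

Answer: B C D E F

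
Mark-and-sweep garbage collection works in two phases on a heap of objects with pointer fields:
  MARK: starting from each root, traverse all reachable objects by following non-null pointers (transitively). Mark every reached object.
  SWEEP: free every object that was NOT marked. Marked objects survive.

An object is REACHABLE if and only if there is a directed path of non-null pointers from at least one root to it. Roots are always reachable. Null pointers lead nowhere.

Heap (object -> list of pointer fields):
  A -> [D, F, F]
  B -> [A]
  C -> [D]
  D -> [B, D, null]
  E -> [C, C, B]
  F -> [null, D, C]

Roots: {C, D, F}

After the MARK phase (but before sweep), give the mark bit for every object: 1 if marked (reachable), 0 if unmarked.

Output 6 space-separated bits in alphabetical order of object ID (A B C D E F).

Answer: 1 1 1 1 0 1

Derivation:
Roots: C D F
Mark C: refs=D, marked=C
Mark D: refs=B D null, marked=C D
Mark F: refs=null D C, marked=C D F
Mark B: refs=A, marked=B C D F
Mark A: refs=D F F, marked=A B C D F
Unmarked (collected): E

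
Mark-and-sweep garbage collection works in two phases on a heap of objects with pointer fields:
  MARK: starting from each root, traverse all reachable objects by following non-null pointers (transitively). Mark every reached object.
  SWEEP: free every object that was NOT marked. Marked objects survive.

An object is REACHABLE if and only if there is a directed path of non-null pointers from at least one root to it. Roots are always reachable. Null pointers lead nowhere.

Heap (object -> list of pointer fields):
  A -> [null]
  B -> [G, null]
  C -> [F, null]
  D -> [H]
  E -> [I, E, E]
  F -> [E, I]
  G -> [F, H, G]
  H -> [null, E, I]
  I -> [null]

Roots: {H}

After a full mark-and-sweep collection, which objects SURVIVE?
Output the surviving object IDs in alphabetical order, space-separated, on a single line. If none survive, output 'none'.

Answer: E H I

Derivation:
Roots: H
Mark H: refs=null E I, marked=H
Mark E: refs=I E E, marked=E H
Mark I: refs=null, marked=E H I
Unmarked (collected): A B C D F G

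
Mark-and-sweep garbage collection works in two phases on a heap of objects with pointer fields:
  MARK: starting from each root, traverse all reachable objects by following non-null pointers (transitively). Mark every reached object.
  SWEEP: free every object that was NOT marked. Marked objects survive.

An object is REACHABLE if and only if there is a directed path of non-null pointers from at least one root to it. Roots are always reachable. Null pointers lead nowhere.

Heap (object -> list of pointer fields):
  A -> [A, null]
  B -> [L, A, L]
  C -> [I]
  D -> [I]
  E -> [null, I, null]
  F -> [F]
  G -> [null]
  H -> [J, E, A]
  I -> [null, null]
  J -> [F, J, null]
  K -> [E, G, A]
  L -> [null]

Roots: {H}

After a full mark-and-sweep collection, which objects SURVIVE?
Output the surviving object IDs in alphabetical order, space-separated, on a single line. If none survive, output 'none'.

Answer: A E F H I J

Derivation:
Roots: H
Mark H: refs=J E A, marked=H
Mark J: refs=F J null, marked=H J
Mark E: refs=null I null, marked=E H J
Mark A: refs=A null, marked=A E H J
Mark F: refs=F, marked=A E F H J
Mark I: refs=null null, marked=A E F H I J
Unmarked (collected): B C D G K L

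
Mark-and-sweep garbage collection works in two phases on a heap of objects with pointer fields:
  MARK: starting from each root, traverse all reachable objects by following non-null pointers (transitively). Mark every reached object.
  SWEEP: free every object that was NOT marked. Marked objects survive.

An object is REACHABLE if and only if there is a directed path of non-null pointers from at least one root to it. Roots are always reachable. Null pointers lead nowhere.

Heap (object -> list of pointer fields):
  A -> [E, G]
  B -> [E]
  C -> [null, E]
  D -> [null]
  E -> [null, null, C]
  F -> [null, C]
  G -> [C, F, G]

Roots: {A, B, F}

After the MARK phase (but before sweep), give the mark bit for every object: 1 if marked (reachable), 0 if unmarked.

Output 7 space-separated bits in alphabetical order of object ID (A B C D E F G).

Answer: 1 1 1 0 1 1 1

Derivation:
Roots: A B F
Mark A: refs=E G, marked=A
Mark B: refs=E, marked=A B
Mark F: refs=null C, marked=A B F
Mark E: refs=null null C, marked=A B E F
Mark G: refs=C F G, marked=A B E F G
Mark C: refs=null E, marked=A B C E F G
Unmarked (collected): D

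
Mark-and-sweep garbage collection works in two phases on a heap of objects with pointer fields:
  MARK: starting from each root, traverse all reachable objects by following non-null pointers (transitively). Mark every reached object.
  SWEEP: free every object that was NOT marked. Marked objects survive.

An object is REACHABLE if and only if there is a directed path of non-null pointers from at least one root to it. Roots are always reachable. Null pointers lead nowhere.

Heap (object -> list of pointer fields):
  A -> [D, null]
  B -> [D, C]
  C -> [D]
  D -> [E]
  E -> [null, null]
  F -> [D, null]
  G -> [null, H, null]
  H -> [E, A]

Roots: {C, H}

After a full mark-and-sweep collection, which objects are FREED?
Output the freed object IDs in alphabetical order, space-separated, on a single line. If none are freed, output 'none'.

Answer: B F G

Derivation:
Roots: C H
Mark C: refs=D, marked=C
Mark H: refs=E A, marked=C H
Mark D: refs=E, marked=C D H
Mark E: refs=null null, marked=C D E H
Mark A: refs=D null, marked=A C D E H
Unmarked (collected): B F G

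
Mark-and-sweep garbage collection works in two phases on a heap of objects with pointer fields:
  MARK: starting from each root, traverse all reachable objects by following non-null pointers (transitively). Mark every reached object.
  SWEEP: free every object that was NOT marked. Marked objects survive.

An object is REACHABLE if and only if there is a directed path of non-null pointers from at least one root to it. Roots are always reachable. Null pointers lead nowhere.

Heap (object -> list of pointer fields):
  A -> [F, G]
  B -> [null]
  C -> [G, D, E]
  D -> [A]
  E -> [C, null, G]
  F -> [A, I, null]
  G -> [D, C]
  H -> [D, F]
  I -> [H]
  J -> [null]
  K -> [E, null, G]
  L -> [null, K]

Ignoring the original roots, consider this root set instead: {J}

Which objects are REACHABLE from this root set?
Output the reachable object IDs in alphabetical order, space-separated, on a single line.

Roots: J
Mark J: refs=null, marked=J
Unmarked (collected): A B C D E F G H I K L

Answer: J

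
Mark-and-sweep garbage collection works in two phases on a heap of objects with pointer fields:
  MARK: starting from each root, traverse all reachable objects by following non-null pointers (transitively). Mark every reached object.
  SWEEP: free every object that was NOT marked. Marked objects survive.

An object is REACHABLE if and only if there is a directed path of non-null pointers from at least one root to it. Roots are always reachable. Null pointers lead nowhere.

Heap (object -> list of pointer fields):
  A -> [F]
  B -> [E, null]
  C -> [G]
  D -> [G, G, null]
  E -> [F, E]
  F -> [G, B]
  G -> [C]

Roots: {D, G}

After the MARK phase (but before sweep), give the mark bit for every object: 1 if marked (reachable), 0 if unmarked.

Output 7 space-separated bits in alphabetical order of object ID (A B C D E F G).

Roots: D G
Mark D: refs=G G null, marked=D
Mark G: refs=C, marked=D G
Mark C: refs=G, marked=C D G
Unmarked (collected): A B E F

Answer: 0 0 1 1 0 0 1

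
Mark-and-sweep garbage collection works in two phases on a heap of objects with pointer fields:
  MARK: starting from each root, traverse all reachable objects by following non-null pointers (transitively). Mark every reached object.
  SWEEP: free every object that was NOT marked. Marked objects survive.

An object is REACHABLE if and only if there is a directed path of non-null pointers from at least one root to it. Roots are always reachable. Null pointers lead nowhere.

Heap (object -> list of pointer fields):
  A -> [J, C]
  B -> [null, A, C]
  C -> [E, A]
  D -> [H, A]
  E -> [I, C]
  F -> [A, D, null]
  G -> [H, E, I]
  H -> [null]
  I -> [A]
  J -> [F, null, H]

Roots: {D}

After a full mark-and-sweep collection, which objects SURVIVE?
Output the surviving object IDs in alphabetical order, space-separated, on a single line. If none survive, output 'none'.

Roots: D
Mark D: refs=H A, marked=D
Mark H: refs=null, marked=D H
Mark A: refs=J C, marked=A D H
Mark J: refs=F null H, marked=A D H J
Mark C: refs=E A, marked=A C D H J
Mark F: refs=A D null, marked=A C D F H J
Mark E: refs=I C, marked=A C D E F H J
Mark I: refs=A, marked=A C D E F H I J
Unmarked (collected): B G

Answer: A C D E F H I J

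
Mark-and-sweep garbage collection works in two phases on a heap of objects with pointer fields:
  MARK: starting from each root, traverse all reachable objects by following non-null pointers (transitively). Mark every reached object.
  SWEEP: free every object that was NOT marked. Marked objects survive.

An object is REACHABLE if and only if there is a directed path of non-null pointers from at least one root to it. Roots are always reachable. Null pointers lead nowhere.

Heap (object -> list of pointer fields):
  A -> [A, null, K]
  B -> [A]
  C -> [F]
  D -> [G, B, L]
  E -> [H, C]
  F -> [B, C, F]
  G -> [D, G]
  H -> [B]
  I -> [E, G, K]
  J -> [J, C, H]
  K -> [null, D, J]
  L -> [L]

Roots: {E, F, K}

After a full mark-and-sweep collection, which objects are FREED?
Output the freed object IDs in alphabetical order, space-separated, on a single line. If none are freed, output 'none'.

Roots: E F K
Mark E: refs=H C, marked=E
Mark F: refs=B C F, marked=E F
Mark K: refs=null D J, marked=E F K
Mark H: refs=B, marked=E F H K
Mark C: refs=F, marked=C E F H K
Mark B: refs=A, marked=B C E F H K
Mark D: refs=G B L, marked=B C D E F H K
Mark J: refs=J C H, marked=B C D E F H J K
Mark A: refs=A null K, marked=A B C D E F H J K
Mark G: refs=D G, marked=A B C D E F G H J K
Mark L: refs=L, marked=A B C D E F G H J K L
Unmarked (collected): I

Answer: I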